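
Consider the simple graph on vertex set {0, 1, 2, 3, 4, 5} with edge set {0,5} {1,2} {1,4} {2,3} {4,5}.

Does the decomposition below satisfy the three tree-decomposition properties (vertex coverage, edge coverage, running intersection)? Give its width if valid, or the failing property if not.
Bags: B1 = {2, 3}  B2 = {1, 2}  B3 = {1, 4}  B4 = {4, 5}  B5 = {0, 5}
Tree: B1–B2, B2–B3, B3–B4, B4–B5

Yes; width 1.

Vertex coverage: the bags together contain {0, 1, 2, 3, 4, 5}, the full vertex set. Edge coverage: each edge of G has both endpoints in at least one bag. Running intersection: for every vertex, the bags containing it form a connected subtree. All three properties hold, so this is a valid tree decomposition of width max|bag| − 1 = 1, and hence tw(G) ≤ 1.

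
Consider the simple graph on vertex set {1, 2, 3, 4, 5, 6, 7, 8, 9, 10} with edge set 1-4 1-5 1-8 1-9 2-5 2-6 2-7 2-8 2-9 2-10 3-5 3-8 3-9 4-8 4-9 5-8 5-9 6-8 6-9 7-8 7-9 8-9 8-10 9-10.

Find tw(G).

A width-3 tree decomposition is:
Bags: B1 = {2, 5, 8, 9}  B2 = {2, 7, 8, 9}  B3 = {3, 5, 8, 9}  B4 = {1, 5, 8, 9}  B5 = {1, 4, 8, 9}  B6 = {2, 6, 8, 9}  B7 = {2, 8, 9, 10}
Tree: B1–B2, B1–B3, B1–B4, B4–B5, B2–B6, B2–B7
The largest bag has 4 vertices, giving width 3; this decomposition certifies tw(G) ≤ 3. On the other hand G contains the 4-clique {1, 4, 8, 9}. A clique must lie in a single bag of any decomposition, so no decomposition can have width below 3. The upper and lower bounds meet at 3, so that is the treewidth.

3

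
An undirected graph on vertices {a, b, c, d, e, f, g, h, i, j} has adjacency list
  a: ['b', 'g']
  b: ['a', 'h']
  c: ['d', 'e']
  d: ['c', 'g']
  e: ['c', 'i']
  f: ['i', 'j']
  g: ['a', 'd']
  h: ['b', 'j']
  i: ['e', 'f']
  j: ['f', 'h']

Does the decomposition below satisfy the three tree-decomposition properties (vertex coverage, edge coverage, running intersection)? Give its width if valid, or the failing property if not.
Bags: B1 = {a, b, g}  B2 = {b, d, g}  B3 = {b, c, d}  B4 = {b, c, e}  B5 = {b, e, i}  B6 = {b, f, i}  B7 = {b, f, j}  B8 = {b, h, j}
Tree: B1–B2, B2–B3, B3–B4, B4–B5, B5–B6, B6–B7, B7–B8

Yes; width 2.

Checking the three conditions: (i) the bags cover all of {a, b, c, d, e, f, g, h, i, j}; (ii) for each edge, some bag contains both endpoints; (iii) the bags containing any fixed vertex form a subtree. All hold, so the decomposition is valid with width 3 − 1 = 2.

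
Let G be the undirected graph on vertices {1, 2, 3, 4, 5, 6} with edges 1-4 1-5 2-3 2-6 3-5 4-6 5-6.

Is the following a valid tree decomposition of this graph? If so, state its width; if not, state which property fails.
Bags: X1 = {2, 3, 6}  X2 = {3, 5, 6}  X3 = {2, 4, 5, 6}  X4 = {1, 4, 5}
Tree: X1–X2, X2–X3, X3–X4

No — bags containing vertex 2 are not connected in the tree.

A tree decomposition must satisfy three properties: every vertex lies in some bag; for every edge, both endpoints lie together in some bag; and for every vertex, the bags containing it form a connected subtree. Here bags containing vertex 2 are not connected in the tree, so the decomposition is invalid.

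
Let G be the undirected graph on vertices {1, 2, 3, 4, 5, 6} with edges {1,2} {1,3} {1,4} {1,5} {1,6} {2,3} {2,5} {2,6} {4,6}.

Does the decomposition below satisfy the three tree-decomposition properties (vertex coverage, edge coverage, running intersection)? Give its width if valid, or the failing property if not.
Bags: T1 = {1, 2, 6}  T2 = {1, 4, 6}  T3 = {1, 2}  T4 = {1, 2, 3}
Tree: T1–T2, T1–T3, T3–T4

A tree decomposition must satisfy three properties: every vertex lies in some bag; for every edge, both endpoints lie together in some bag; and for every vertex, the bags containing it form a connected subtree. Here vertex 5 appears in no bag, so the decomposition is invalid.

No — vertex 5 appears in no bag.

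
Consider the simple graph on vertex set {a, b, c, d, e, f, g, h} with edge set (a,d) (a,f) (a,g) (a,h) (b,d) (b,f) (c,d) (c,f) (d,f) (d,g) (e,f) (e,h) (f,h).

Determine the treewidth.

A width-2 tree decomposition is:
Bags: B1 = {a, f, h}  B2 = {a, d, f}  B3 = {b, d, f}  B4 = {a, d, g}  B5 = {c, d, f}  B6 = {e, f, h}
Tree: B1–B2, B2–B3, B2–B4, B3–B5, B1–B6
Every bag has size at most 3, so the width is 3 − 1 = 2 and tw(G) ≤ 2. Conversely, {a, d, g} is a clique of size 3, and the vertices of any clique must share a bag in every tree decomposition; so some bag has ≥ 3 vertices and tw(G) ≥ 2. Hence tw(G) = 2 exactly.

2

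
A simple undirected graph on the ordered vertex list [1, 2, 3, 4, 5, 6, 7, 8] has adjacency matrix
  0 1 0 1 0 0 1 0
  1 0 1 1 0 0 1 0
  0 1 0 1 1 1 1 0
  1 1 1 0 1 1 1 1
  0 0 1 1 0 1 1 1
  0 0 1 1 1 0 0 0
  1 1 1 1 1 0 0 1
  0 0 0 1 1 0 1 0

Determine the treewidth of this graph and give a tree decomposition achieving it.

Every bag has size at most 4, so the width is 4 − 1 = 3 and tw(G) ≤ 3. For the lower bound, the 4 vertices {3, 4, 5, 6} are pairwise adjacent, and any tree decomposition puts a clique entirely inside one bag — forcing width ≥ 3. Combining the bounds, tw(G) = 3.

Treewidth 3.
Bags: B1 = {2, 3, 4, 7}  B2 = {1, 2, 4, 7}  B3 = {3, 4, 5, 7}  B4 = {3, 4, 5, 6}  B5 = {4, 5, 7, 8}
Tree: B1–B2, B1–B3, B3–B4, B3–B5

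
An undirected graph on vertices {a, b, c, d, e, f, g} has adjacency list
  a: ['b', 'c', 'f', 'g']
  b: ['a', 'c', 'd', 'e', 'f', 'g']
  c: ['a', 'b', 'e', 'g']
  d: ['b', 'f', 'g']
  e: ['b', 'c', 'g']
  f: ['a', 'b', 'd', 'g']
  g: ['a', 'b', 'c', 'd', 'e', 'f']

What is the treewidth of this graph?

A width-3 tree decomposition is:
Bags: B1 = {b, c, e, g}  B2 = {a, b, c, g}  B3 = {a, b, f, g}  B4 = {b, d, f, g}
Tree: B1–B2, B2–B3, B3–B4
The largest bag has 4 vertices, giving width 3; this decomposition certifies tw(G) ≤ 3. For the lower bound, the 4 vertices {b, c, e, g} are pairwise adjacent, and any tree decomposition puts a clique entirely inside one bag — forcing width ≥ 3. The upper and lower bounds meet at 3, so that is the treewidth.

3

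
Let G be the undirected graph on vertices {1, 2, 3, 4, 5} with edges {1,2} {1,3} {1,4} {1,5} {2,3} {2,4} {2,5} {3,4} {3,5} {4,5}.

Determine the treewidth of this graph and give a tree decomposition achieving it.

A single bag containing all 5 vertices is trivially a valid decomposition of width 4. Conversely, {1, 2, 3, 4, 5} is a clique of size 5, and the vertices of any clique must share a bag in every tree decomposition; so some bag has ≥ 5 vertices and tw(G) ≥ 4. Combining the bounds, tw(G) = 4.

Treewidth 4.
Bags: B1 = {1, 2, 3, 4, 5}
Tree: (single bag)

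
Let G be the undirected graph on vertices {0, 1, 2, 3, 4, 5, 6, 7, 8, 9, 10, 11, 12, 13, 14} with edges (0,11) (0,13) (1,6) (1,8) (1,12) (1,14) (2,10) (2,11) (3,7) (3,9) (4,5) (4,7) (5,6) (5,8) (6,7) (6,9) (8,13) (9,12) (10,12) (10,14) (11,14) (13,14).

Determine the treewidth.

3

A width-3 tree decomposition is:
Bags: B1 = {0, 2, 11, 13}  B2 = {2, 11, 13, 14}  B3 = {2, 10, 13, 14}  B4 = {8, 10, 13, 14}  B5 = {1, 8, 10, 14}  B6 = {1, 8, 10, 12}  B7 = {1, 5, 8, 12}  B8 = {1, 5, 6, 12}  B9 = {5, 6, 9, 12}  B10 = {4, 5, 6, 9}  B11 = {4, 6, 7, 9}  B12 = {3, 4, 7, 9}
Tree: B1–B2, B2–B3, B3–B4, B4–B5, B5–B6, B6–B7, B7–B8, B8–B9, B9–B10, B10–B11, B11–B12
Every bag has size at most 4, so the width is 4 − 1 = 3 and tw(G) ≤ 3. For the lower bound: the 4 vertex sets {0,2,11}, {13}, {14}, {1,8,10,12} are disjoint, each induces a connected subgraph, and every pair is joined by at least one edge of G. Contracting each set to a single vertex therefore yields K_{4} as a minor, and since treewidth is minor-monotone, tw(G) ≥ tw(K_{4}) = 3. Combining the bounds, tw(G) = 3.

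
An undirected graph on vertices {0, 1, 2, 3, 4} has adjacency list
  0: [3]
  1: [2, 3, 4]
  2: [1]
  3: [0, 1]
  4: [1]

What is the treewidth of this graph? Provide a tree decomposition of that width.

Treewidth 1.
Bags: B1 = {1, 4}  B2 = {1, 3}  B3 = {1, 2}  B4 = {0, 3}
Tree: B1–B2, B2–B3, B2–B4

The largest bag has 2 vertices, giving width 1; this decomposition certifies tw(G) ≤ 1. Any graph with an edge has treewidth ≥ 1, and G has the edge 4–1. Combining the bounds, tw(G) = 1.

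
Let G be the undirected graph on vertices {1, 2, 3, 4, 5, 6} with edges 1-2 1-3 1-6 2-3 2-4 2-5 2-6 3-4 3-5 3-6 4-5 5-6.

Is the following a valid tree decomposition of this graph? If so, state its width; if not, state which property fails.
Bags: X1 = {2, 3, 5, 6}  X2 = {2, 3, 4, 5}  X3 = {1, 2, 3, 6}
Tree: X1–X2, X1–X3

Yes; width 3.

Checking the three conditions: (i) the bags cover all of {1, 2, 3, 4, 5, 6}; (ii) for each edge, some bag contains both endpoints; (iii) the bags containing any fixed vertex form a subtree. All hold, so the decomposition is valid with width 4 − 1 = 3.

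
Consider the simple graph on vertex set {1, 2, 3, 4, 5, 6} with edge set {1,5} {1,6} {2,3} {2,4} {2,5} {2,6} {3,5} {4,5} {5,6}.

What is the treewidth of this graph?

A width-2 tree decomposition is:
Bags: B1 = {2, 4, 5}  B2 = {2, 3, 5}  B3 = {2, 5, 6}  B4 = {1, 5, 6}
Tree: B1–B2, B2–B3, B3–B4
The largest bag has 3 vertices, giving width 2; this decomposition certifies tw(G) ≤ 2. Conversely, {1, 5, 6} is a clique of size 3, and the vertices of any clique must share a bag in every tree decomposition; so some bag has ≥ 3 vertices and tw(G) ≥ 2. Combining the bounds, tw(G) = 2.

2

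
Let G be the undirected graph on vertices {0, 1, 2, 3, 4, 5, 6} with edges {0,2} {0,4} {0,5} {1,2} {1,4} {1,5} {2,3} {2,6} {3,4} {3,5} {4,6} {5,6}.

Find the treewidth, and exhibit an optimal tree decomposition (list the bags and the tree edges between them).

Treewidth 3.
One such decomposition:
Bags: B1 = {2, 4, 5, 6}  B2 = {1, 2, 4, 5}  B3 = {0, 2, 4, 5}  B4 = {2, 3, 4, 5}
Tree: B1–B2, B2–B3, B3–B4

Each bag holds 4 vertices, so the decomposition has width 3, which upper-bounds the treewidth. For the lower bound: the 4 vertex sets {5,6}, {1,4}, {2}, {0} are disjoint, each induces a connected subgraph, and every pair is joined by at least one edge of G. Contracting each set to a single vertex therefore yields K_{4} as a minor, and since treewidth is minor-monotone, tw(G) ≥ tw(K_{4}) = 3. Therefore the treewidth is 3.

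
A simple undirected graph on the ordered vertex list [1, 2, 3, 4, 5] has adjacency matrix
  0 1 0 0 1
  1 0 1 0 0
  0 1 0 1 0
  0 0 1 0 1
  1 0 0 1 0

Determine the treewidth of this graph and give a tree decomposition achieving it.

Treewidth 2.
One such decomposition:
Bags: B1 = {1, 4, 5}  B2 = {1, 3, 4}  B3 = {1, 2, 3}
Tree: B1–B2, B2–B3

Every bag has size at most 3, so the width is 3 − 1 = 2 and tw(G) ≤ 2. The edges 1–5–4–3–2–1 form a cycle, so G is not a tree and its treewidth is at least 2. Combining the bounds, tw(G) = 2.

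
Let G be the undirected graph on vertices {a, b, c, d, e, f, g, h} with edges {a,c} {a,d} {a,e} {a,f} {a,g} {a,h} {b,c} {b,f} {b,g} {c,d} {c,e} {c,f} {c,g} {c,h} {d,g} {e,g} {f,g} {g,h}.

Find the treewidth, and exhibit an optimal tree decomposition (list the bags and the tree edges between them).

The largest bag has 4 vertices, giving width 3; this decomposition certifies tw(G) ≤ 3. On the other hand G contains the 4-clique {a, c, d, g}. A clique must lie in a single bag of any decomposition, so no decomposition can have width below 3. Therefore the treewidth is 3.

Treewidth 3.
One such decomposition:
Bags: B1 = {a, c, f, g}  B2 = {a, c, g, h}  B3 = {a, c, d, g}  B4 = {b, c, f, g}  B5 = {a, c, e, g}
Tree: B1–B2, B2–B3, B1–B4, B1–B5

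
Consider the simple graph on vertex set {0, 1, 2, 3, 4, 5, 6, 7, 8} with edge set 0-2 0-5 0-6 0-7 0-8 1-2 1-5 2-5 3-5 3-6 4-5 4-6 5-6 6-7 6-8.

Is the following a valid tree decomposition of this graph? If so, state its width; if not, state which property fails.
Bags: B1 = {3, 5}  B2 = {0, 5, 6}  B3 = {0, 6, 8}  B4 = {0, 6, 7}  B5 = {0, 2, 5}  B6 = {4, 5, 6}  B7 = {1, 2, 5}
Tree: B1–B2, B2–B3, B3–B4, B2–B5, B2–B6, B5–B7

A tree decomposition must satisfy three properties: every vertex lies in some bag; for every edge, both endpoints lie together in some bag; and for every vertex, the bags containing it form a connected subtree. Here edge (6,3) lies in no bag, so the decomposition is invalid.

No — edge (6,3) lies in no bag.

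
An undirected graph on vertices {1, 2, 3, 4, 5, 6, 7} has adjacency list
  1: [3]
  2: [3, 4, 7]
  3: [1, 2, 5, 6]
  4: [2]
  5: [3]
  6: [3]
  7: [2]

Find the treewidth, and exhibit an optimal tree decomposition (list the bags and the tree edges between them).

Each bag holds 2 vertices, so the decomposition has width 1, which upper-bounds the treewidth. Any graph with an edge has treewidth ≥ 1, and G has the edge 3–2. Hence tw(G) = 1 exactly.

Treewidth 1.
Bags: B1 = {2, 3}  B2 = {2, 4}  B3 = {2, 7}  B4 = {3, 5}  B5 = {1, 3}  B6 = {3, 6}
Tree: B1–B2, B2–B3, B1–B4, B1–B5, B5–B6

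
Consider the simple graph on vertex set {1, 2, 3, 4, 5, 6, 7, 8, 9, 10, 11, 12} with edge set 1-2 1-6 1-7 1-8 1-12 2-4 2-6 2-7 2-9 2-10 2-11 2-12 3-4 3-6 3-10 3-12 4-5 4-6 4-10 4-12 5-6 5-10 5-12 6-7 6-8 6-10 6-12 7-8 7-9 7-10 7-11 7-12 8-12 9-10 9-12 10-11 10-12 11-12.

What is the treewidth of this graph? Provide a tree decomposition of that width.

Treewidth 4.
One such decomposition:
Bags: B1 = {2, 7, 10, 11, 12}  B2 = {2, 6, 7, 10, 12}  B3 = {1, 2, 6, 7, 12}  B4 = {2, 7, 9, 10, 12}  B5 = {2, 4, 6, 10, 12}  B6 = {1, 6, 7, 8, 12}  B7 = {4, 5, 6, 10, 12}  B8 = {3, 4, 6, 10, 12}
Tree: B1–B2, B2–B3, B2–B4, B2–B5, B3–B6, B5–B7, B7–B8

Each bag holds 5 vertices, so the decomposition has width 4, which upper-bounds the treewidth. Conversely, {2, 7, 9, 10, 12} is a clique of size 5, and the vertices of any clique must share a bag in every tree decomposition; so some bag has ≥ 5 vertices and tw(G) ≥ 4. Combining the bounds, tw(G) = 4.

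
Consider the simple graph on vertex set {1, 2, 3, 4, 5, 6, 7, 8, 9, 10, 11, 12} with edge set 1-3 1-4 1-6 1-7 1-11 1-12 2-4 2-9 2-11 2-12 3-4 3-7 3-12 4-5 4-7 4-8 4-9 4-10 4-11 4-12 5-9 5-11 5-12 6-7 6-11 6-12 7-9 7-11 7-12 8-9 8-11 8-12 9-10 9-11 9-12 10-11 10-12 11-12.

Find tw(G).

A width-4 tree decomposition is:
Bags: B1 = {1, 6, 7, 11, 12}  B2 = {1, 4, 7, 11, 12}  B3 = {4, 7, 9, 11, 12}  B4 = {4, 5, 9, 11, 12}  B5 = {2, 4, 9, 11, 12}  B6 = {4, 9, 10, 11, 12}  B7 = {1, 3, 4, 7, 12}  B8 = {4, 8, 9, 11, 12}
Tree: B1–B2, B2–B3, B3–B4, B4–B5, B5–B6, B2–B7, B4–B8
The largest bag has 5 vertices, giving width 4; this decomposition certifies tw(G) ≤ 4. For the lower bound, the 5 vertices {1, 4, 7, 11, 12} are pairwise adjacent, and any tree decomposition puts a clique entirely inside one bag — forcing width ≥ 4. Hence tw(G) = 4 exactly.

4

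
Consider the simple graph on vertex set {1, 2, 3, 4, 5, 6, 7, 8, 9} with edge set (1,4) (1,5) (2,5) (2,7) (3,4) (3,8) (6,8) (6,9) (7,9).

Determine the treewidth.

2

A width-2 tree decomposition is:
Bags: B1 = {3, 4, 8}  B2 = {1, 4, 8}  B3 = {1, 5, 8}  B4 = {2, 5, 8}  B5 = {2, 7, 8}  B6 = {7, 8, 9}  B7 = {6, 8, 9}
Tree: B1–B2, B2–B3, B3–B4, B4–B5, B5–B6, B6–B7
Every bag has size at most 3, so the width is 3 − 1 = 2 and tw(G) ≤ 2. Since 8–3–4–1–5–2–7–9–6–8 is a cycle in G, G is not acyclic. Forests are exactly the graphs of treewidth ≤ 1, so tw(G) ≥ 2. Therefore the treewidth is 2.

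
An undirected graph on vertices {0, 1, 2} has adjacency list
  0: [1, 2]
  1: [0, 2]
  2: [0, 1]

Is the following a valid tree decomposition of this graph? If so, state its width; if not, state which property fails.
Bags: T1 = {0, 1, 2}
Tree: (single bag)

Every vertex of G appears in some bag (union = {0, 1, 2}); every edge is covered by a bag; and for each vertex v the set of bags containing v is connected in the bag tree. The decomposition is therefore valid. The largest bag has 3 vertices, so the width is 2.

Yes; width 2.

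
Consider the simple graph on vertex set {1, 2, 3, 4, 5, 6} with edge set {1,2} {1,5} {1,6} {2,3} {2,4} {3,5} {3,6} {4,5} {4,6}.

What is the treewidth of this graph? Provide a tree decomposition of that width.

Each bag holds 4 vertices, so the decomposition has width 3, which upper-bounds the treewidth. For the lower bound: the 4 vertex sets {2,3}, {1,5}, {4}, {6} are disjoint, each induces a connected subgraph, and every pair is joined by at least one edge of G. Contracting each set to a single vertex therefore yields K_{4} as a minor, and since treewidth is minor-monotone, tw(G) ≥ tw(K_{4}) = 3. Hence tw(G) = 3 exactly.

Treewidth 3.
Bags: B1 = {1, 2, 3, 4}  B2 = {1, 3, 4, 5}  B3 = {1, 3, 4, 6}
Tree: B1–B2, B2–B3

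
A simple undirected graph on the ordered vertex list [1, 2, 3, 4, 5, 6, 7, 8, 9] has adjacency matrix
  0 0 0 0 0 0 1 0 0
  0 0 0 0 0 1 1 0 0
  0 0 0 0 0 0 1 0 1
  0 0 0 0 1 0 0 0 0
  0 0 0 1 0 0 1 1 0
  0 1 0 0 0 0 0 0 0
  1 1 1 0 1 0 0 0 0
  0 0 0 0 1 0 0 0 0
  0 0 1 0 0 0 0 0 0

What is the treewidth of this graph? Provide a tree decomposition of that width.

Treewidth 1.
One optimal decomposition is:
Bags: B1 = {5, 7}  B2 = {2, 7}  B3 = {3, 7}  B4 = {5, 8}  B5 = {2, 6}  B6 = {1, 7}  B7 = {4, 5}  B8 = {3, 9}
Tree: B1–B2, B1–B3, B1–B4, B2–B5, B3–B6, B1–B7, B3–B8

Every bag has size at most 2, so the width is 2 − 1 = 1 and tw(G) ≤ 1. G has an edge, so its treewidth is at least 1. Hence tw(G) = 1 exactly.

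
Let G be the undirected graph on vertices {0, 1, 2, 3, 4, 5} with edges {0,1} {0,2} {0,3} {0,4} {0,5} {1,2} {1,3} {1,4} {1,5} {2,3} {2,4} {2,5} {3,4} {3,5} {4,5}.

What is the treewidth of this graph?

5

A width-5 tree decomposition is:
Bags: B1 = {0, 1, 2, 3, 4, 5}
Tree: (single bag)
With just one bag of size 6, the width is 6 − 1 = 5, so tw(G) ≤ 5. On the other hand G contains the 6-clique {0, 1, 2, 3, 4, 5}. A clique must lie in a single bag of any decomposition, so no decomposition can have width below 5. The upper and lower bounds meet at 5, so that is the treewidth.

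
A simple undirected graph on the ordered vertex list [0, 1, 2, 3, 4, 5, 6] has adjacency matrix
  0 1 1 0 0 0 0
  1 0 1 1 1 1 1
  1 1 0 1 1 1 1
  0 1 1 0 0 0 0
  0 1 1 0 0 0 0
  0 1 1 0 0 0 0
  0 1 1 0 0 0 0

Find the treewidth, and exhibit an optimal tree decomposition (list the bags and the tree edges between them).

Every bag has size at most 3, so the width is 3 − 1 = 2 and tw(G) ≤ 2. Conversely, {0, 1, 2} is a clique of size 3, and the vertices of any clique must share a bag in every tree decomposition; so some bag has ≥ 3 vertices and tw(G) ≥ 2. The upper and lower bounds meet at 2, so that is the treewidth.

Treewidth 2.
Bags: B1 = {1, 2, 6}  B2 = {1, 2, 3}  B3 = {1, 2, 5}  B4 = {0, 1, 2}  B5 = {1, 2, 4}
Tree: B1–B2, B2–B3, B3–B4, B3–B5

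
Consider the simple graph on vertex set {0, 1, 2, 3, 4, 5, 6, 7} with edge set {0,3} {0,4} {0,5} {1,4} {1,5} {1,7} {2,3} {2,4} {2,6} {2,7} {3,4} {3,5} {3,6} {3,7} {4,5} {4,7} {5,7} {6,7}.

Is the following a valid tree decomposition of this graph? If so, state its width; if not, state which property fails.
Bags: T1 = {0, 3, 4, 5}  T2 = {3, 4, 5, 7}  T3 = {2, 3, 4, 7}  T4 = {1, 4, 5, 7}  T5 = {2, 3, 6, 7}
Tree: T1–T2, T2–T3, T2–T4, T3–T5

Every vertex of G appears in some bag (union = {0, 1, 2, 3, 4, 5, 6, 7}); every edge is covered by a bag; and for each vertex v the set of bags containing v is connected in the bag tree. The decomposition is therefore valid. The largest bag has 4 vertices, so the width is 3.

Yes; width 3.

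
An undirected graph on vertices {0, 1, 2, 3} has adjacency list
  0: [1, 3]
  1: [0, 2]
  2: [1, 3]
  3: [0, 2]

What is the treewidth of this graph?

A width-2 tree decomposition is:
Bags: B1 = {1, 2, 3}  B2 = {0, 1, 3}
Tree: B1–B2
Each bag holds 3 vertices, so the decomposition has width 2, which upper-bounds the treewidth. Since 3–2–1–0–3 is a cycle in G, G is not acyclic. Forests are exactly the graphs of treewidth ≤ 1, so tw(G) ≥ 2. Therefore the treewidth is 2.

2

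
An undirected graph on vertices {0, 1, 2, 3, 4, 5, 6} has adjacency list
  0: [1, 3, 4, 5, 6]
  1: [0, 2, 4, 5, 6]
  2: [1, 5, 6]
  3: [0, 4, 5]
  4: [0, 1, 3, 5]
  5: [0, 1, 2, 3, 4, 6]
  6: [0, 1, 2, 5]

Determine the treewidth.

3

A width-3 tree decomposition is:
Bags: B1 = {0, 1, 5, 6}  B2 = {0, 1, 4, 5}  B3 = {1, 2, 5, 6}  B4 = {0, 3, 4, 5}
Tree: B1–B2, B1–B3, B2–B4
Each bag holds 4 vertices, so the decomposition has width 3, which upper-bounds the treewidth. On the other hand G contains the 4-clique {0, 1, 4, 5}. A clique must lie in a single bag of any decomposition, so no decomposition can have width below 3. Therefore the treewidth is 3.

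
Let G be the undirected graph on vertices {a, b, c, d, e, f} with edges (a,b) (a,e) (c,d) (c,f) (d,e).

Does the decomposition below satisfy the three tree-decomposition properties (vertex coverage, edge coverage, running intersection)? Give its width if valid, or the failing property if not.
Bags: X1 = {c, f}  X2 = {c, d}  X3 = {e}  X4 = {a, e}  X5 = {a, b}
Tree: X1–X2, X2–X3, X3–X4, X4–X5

A tree decomposition must satisfy three properties: every vertex lies in some bag; for every edge, both endpoints lie together in some bag; and for every vertex, the bags containing it form a connected subtree. Here edge (d,e) lies in no bag, so the decomposition is invalid.

No — edge (d,e) lies in no bag.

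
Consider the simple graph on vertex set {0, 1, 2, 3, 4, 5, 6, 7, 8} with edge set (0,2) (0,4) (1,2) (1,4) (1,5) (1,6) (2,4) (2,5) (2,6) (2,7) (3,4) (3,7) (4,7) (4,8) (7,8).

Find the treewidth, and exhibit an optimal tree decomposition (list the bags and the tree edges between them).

Treewidth 2.
One such decomposition:
Bags: B1 = {2, 4, 7}  B2 = {1, 2, 4}  B3 = {3, 4, 7}  B4 = {1, 2, 5}  B5 = {1, 2, 6}  B6 = {0, 2, 4}  B7 = {4, 7, 8}
Tree: B1–B2, B1–B3, B2–B4, B4–B5, B1–B6, B1–B7

Every bag has size at most 3, so the width is 3 − 1 = 2 and tw(G) ≤ 2. For the lower bound, the 3 vertices {4, 7, 8} are pairwise adjacent, and any tree decomposition puts a clique entirely inside one bag — forcing width ≥ 2. Therefore the treewidth is 2.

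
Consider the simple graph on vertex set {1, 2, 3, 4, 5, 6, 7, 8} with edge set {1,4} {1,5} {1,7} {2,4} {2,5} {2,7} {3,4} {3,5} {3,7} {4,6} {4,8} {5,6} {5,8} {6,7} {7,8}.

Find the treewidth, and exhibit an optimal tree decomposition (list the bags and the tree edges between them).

Every bag has size at most 4, so the width is 4 − 1 = 3 and tw(G) ≤ 3. For the lower bound: the 4 vertex sets {3,7}, {1,4}, {5}, {8} are disjoint, each induces a connected subgraph, and every pair is joined by at least one edge of G. Contracting each set to a single vertex therefore yields K_{4} as a minor, and since treewidth is minor-monotone, tw(G) ≥ tw(K_{4}) = 3. The upper and lower bounds meet at 3, so that is the treewidth.

Treewidth 3.
One optimal decomposition is:
Bags: B1 = {3, 4, 5, 7}  B2 = {1, 4, 5, 7}  B3 = {4, 5, 7, 8}  B4 = {4, 5, 6, 7}  B5 = {2, 4, 5, 7}
Tree: B1–B2, B2–B3, B3–B4, B4–B5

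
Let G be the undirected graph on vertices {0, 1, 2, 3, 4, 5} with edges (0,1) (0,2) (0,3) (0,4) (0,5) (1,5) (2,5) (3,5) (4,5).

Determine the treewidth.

2

A width-2 tree decomposition is:
Bags: B1 = {0, 4, 5}  B2 = {0, 3, 5}  B3 = {0, 1, 5}  B4 = {0, 2, 5}
Tree: B1–B2, B1–B3, B1–B4
Every bag has size at most 3, so the width is 3 − 1 = 2 and tw(G) ≤ 2. On the other hand G contains the 3-clique {0, 1, 5}. A clique must lie in a single bag of any decomposition, so no decomposition can have width below 2. Hence tw(G) = 2 exactly.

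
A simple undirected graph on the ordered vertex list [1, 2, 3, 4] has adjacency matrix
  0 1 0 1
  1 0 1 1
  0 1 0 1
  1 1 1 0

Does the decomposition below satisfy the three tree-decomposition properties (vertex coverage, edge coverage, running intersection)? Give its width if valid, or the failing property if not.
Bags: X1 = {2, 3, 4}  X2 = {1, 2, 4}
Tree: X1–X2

Yes; width 2.

Checking the three conditions: (i) the bags cover all of {1, 2, 3, 4}; (ii) for each edge, some bag contains both endpoints; (iii) the bags containing any fixed vertex form a subtree. All hold, so the decomposition is valid with width 3 − 1 = 2.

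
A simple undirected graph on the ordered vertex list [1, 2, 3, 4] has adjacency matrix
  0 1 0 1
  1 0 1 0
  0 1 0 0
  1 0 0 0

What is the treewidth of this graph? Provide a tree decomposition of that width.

Treewidth 1.
One such decomposition:
Bags: B1 = {1, 2}  B2 = {2, 3}  B3 = {1, 4}
Tree: B1–B2, B1–B3

The largest bag has 2 vertices, giving width 1; this decomposition certifies tw(G) ≤ 1. G has an edge, so its treewidth is at least 1. Hence tw(G) = 1 exactly.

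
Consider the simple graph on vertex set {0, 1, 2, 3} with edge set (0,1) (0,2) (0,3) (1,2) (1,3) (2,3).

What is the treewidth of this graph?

3

A width-3 tree decomposition is:
Bags: B1 = {0, 1, 2, 3}
Tree: (single bag)
With just one bag of size 4, the width is 4 − 1 = 3, so tw(G) ≤ 3. On the other hand G contains the 4-clique {0, 1, 2, 3}. A clique must lie in a single bag of any decomposition, so no decomposition can have width below 3. Hence tw(G) = 3 exactly.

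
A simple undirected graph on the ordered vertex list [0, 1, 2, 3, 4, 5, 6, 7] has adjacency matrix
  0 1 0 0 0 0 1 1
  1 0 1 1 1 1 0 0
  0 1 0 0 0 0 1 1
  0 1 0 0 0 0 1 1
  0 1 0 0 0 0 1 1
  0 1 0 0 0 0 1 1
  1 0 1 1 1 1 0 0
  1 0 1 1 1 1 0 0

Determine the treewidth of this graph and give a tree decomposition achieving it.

Treewidth 3.
One such decomposition:
Bags: B1 = {1, 5, 6, 7}  B2 = {1, 4, 6, 7}  B3 = {1, 3, 6, 7}  B4 = {0, 1, 6, 7}  B5 = {1, 2, 6, 7}
Tree: B1–B2, B2–B3, B3–B4, B4–B5

The largest bag has 4 vertices, giving width 3; this decomposition certifies tw(G) ≤ 3. For the lower bound: the 4 vertex sets {5,6}, {4,7}, {1}, {3} are disjoint, each induces a connected subgraph, and every pair is joined by at least one edge of G. Contracting each set to a single vertex therefore yields K_{4} as a minor, and since treewidth is minor-monotone, tw(G) ≥ tw(K_{4}) = 3. Hence tw(G) = 3 exactly.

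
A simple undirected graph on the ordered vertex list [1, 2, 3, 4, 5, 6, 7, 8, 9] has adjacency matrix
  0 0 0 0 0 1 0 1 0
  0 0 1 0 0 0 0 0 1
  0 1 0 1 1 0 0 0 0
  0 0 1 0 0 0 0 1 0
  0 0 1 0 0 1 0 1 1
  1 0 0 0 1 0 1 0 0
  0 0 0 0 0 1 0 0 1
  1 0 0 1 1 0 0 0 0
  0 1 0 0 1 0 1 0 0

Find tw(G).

A width-3 tree decomposition is:
Bags: B1 = {2, 3, 7, 9}  B2 = {3, 5, 7, 9}  B3 = {3, 5, 6, 7}  B4 = {3, 4, 5, 6}  B5 = {4, 5, 6, 8}  B6 = {1, 4, 6, 8}
Tree: B1–B2, B2–B3, B3–B4, B4–B5, B5–B6
The largest bag has 4 vertices, giving width 3; this decomposition certifies tw(G) ≤ 3. For the lower bound: the 4 vertex sets {2,7,9}, {3}, {5}, {1,4,6,8} are disjoint, each induces a connected subgraph, and every pair is joined by at least one edge of G. Contracting each set to a single vertex therefore yields K_{4} as a minor, and since treewidth is minor-monotone, tw(G) ≥ tw(K_{4}) = 3. Therefore the treewidth is 3.

3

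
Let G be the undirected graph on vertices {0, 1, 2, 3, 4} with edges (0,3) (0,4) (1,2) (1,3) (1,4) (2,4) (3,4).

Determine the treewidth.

2

A width-2 tree decomposition is:
Bags: B1 = {1, 3, 4}  B2 = {0, 3, 4}  B3 = {1, 2, 4}
Tree: B1–B2, B1–B3
The largest bag has 3 vertices, giving width 2; this decomposition certifies tw(G) ≤ 2. For the lower bound, the 3 vertices {0, 3, 4} are pairwise adjacent, and any tree decomposition puts a clique entirely inside one bag — forcing width ≥ 2. Hence tw(G) = 2 exactly.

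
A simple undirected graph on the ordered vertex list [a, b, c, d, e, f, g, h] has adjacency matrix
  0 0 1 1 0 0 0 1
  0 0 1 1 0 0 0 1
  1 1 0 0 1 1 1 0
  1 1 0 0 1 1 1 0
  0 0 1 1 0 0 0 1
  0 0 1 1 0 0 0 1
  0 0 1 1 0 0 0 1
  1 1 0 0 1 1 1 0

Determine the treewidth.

3

A width-3 tree decomposition is:
Bags: B1 = {b, c, d, h}  B2 = {c, d, f, h}  B3 = {a, c, d, h}  B4 = {c, d, g, h}  B5 = {c, d, e, h}
Tree: B1–B2, B2–B3, B3–B4, B4–B5
Every bag has size at most 4, so the width is 4 − 1 = 3 and tw(G) ≤ 3. For the lower bound: the 4 vertex sets {b,d}, {f,h}, {c}, {a} are disjoint, each induces a connected subgraph, and every pair is joined by at least one edge of G. Contracting each set to a single vertex therefore yields K_{4} as a minor, and since treewidth is minor-monotone, tw(G) ≥ tw(K_{4}) = 3. The upper and lower bounds meet at 3, so that is the treewidth.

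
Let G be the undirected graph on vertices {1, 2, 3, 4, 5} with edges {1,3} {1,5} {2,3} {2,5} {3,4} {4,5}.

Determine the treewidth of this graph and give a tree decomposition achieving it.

Every bag has size at most 3, so the width is 3 − 1 = 2 and tw(G) ≤ 2. For the lower bound, G contains the cycle 5–1–3–2–5, so G is not a forest; only forests have treewidth ≤ 1, hence tw(G) ≥ 2. Therefore the treewidth is 2.

Treewidth 2.
Bags: B1 = {1, 3, 5}  B2 = {2, 3, 5}  B3 = {3, 4, 5}
Tree: B1–B2, B2–B3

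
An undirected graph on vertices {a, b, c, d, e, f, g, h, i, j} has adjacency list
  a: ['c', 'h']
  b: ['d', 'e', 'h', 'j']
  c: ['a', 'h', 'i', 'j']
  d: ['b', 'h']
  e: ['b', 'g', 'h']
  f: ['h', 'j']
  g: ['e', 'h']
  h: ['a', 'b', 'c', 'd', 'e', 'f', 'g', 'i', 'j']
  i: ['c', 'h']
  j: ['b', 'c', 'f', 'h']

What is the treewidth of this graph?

2

A width-2 tree decomposition is:
Bags: B1 = {b, h, j}  B2 = {c, h, j}  B3 = {b, e, h}  B4 = {a, c, h}  B5 = {f, h, j}  B6 = {e, g, h}  B7 = {b, d, h}  B8 = {c, h, i}
Tree: B1–B2, B1–B3, B2–B4, B1–B5, B3–B6, B1–B7, B2–B8
The largest bag has 3 vertices, giving width 2; this decomposition certifies tw(G) ≤ 2. Conversely, {f, h, j} is a clique of size 3, and the vertices of any clique must share a bag in every tree decomposition; so some bag has ≥ 3 vertices and tw(G) ≥ 2. Hence tw(G) = 2 exactly.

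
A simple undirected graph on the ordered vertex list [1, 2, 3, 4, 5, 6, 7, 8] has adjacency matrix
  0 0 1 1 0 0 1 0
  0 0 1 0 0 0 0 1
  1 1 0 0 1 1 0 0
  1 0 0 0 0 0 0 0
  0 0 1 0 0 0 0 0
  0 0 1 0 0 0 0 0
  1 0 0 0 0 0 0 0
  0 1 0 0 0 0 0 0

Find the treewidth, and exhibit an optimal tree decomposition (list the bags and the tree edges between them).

Treewidth 1.
Bags: B1 = {3, 6}  B2 = {1, 3}  B3 = {2, 3}  B4 = {1, 4}  B5 = {1, 7}  B6 = {2, 8}  B7 = {3, 5}
Tree: B1–B2, B1–B3, B2–B4, B2–B5, B3–B6, B1–B7

Every bag has size at most 2, so the width is 2 − 1 = 1 and tw(G) ≤ 1. Since G has at least one edge (e.g. 6–3), it is not an edgeless graph, so tw(G) ≥ 1. The upper and lower bounds meet at 1, so that is the treewidth.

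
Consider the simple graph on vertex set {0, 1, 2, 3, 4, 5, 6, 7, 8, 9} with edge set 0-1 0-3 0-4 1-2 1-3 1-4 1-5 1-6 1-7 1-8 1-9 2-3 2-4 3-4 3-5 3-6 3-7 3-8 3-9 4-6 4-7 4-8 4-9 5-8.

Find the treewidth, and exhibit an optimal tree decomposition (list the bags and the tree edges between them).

Each bag holds 4 vertices, so the decomposition has width 3, which upper-bounds the treewidth. On the other hand G contains the 4-clique {0, 1, 3, 4}. A clique must lie in a single bag of any decomposition, so no decomposition can have width below 3. Hence tw(G) = 3 exactly.

Treewidth 3.
One such decomposition:
Bags: B1 = {1, 3, 4, 7}  B2 = {1, 3, 4, 8}  B3 = {1, 3, 4, 9}  B4 = {0, 1, 3, 4}  B5 = {1, 3, 4, 6}  B6 = {1, 2, 3, 4}  B7 = {1, 3, 5, 8}
Tree: B1–B2, B2–B3, B1–B4, B4–B5, B5–B6, B2–B7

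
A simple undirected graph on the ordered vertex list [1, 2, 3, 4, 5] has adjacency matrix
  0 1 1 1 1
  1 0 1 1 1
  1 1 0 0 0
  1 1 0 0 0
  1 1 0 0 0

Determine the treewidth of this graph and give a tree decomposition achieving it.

Treewidth 2.
One such decomposition:
Bags: B1 = {1, 2, 3}  B2 = {1, 2, 4}  B3 = {1, 2, 5}
Tree: B1–B2, B1–B3

Each bag holds 3 vertices, so the decomposition has width 2, which upper-bounds the treewidth. For the lower bound, the 3 vertices {1, 2, 3} are pairwise adjacent, and any tree decomposition puts a clique entirely inside one bag — forcing width ≥ 2. The upper and lower bounds meet at 2, so that is the treewidth.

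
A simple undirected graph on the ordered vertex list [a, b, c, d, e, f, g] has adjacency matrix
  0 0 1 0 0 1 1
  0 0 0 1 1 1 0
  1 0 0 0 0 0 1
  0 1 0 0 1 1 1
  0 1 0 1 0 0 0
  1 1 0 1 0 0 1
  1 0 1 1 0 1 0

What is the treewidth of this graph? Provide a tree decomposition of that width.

Every bag has size at most 3, so the width is 3 − 1 = 2 and tw(G) ≤ 2. For the lower bound, the 3 vertices {b, d, e} are pairwise adjacent, and any tree decomposition puts a clique entirely inside one bag — forcing width ≥ 2. Therefore the treewidth is 2.

Treewidth 2.
Bags: B1 = {d, f, g}  B2 = {a, f, g}  B3 = {b, d, f}  B4 = {a, c, g}  B5 = {b, d, e}
Tree: B1–B2, B1–B3, B2–B4, B3–B5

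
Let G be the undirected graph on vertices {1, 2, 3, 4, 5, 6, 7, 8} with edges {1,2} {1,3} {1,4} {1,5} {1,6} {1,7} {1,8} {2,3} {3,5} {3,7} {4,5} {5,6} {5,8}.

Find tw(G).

A width-2 tree decomposition is:
Bags: B1 = {1, 5, 6}  B2 = {1, 5, 8}  B3 = {1, 3, 5}  B4 = {1, 2, 3}  B5 = {1, 3, 7}  B6 = {1, 4, 5}
Tree: B1–B2, B1–B3, B3–B4, B4–B5, B1–B6
The largest bag has 3 vertices, giving width 2; this decomposition certifies tw(G) ≤ 2. Conversely, {1, 2, 3} is a clique of size 3, and the vertices of any clique must share a bag in every tree decomposition; so some bag has ≥ 3 vertices and tw(G) ≥ 2. Therefore the treewidth is 2.

2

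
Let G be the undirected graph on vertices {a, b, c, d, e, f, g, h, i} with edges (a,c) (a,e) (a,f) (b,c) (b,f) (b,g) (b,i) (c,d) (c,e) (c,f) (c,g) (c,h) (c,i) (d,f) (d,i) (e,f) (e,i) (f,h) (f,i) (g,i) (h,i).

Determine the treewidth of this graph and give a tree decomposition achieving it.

Treewidth 3.
One such decomposition:
Bags: B1 = {c, f, h, i}  B2 = {b, c, f, i}  B3 = {c, e, f, i}  B4 = {a, c, e, f}  B5 = {c, d, f, i}  B6 = {b, c, g, i}
Tree: B1–B2, B1–B3, B3–B4, B1–B5, B2–B6

Each bag holds 4 vertices, so the decomposition has width 3, which upper-bounds the treewidth. Conversely, {b, c, g, i} is a clique of size 4, and the vertices of any clique must share a bag in every tree decomposition; so some bag has ≥ 4 vertices and tw(G) ≥ 3. The upper and lower bounds meet at 3, so that is the treewidth.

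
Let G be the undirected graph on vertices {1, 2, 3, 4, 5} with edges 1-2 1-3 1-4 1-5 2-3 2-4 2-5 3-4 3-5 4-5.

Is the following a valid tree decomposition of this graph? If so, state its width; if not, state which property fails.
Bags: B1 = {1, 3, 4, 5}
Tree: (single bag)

A tree decomposition must satisfy three properties: every vertex lies in some bag; for every edge, both endpoints lie together in some bag; and for every vertex, the bags containing it form a connected subtree. Here vertex 2 appears in no bag, so the decomposition is invalid.

No — vertex 2 appears in no bag.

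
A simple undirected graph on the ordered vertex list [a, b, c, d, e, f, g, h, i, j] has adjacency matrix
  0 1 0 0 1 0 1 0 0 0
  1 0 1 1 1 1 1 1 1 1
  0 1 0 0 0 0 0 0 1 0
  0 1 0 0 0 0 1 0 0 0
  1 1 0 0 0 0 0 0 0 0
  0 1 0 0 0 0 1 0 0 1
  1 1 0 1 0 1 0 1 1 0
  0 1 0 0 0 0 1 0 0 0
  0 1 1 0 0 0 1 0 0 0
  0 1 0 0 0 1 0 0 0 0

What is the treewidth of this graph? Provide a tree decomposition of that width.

Treewidth 2.
Bags: B1 = {a, b, g}  B2 = {b, g, h}  B3 = {a, b, e}  B4 = {b, f, g}  B5 = {b, d, g}  B6 = {b, g, i}  B7 = {b, f, j}  B8 = {b, c, i}
Tree: B1–B2, B1–B3, B1–B4, B2–B5, B4–B6, B4–B7, B6–B8

Every bag has size at most 3, so the width is 3 − 1 = 2 and tw(G) ≤ 2. On the other hand G contains the 3-clique {b, d, g}. A clique must lie in a single bag of any decomposition, so no decomposition can have width below 2. Combining the bounds, tw(G) = 2.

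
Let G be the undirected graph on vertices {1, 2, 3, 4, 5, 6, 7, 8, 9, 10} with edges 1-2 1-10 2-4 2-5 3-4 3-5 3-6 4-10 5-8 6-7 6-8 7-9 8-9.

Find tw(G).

A width-2 tree decomposition is:
Bags: B1 = {1, 2, 10}  B2 = {2, 4, 10}  B3 = {2, 4, 5}  B4 = {3, 4, 5}  B5 = {3, 5, 8}  B6 = {3, 6, 8}  B7 = {6, 8, 9}  B8 = {6, 7, 9}
Tree: B1–B2, B2–B3, B3–B4, B4–B5, B5–B6, B6–B7, B7–B8
Every bag has size at most 3, so the width is 3 − 1 = 2 and tw(G) ≤ 2. Since 1–10–4–2–1 is a cycle in G, G is not acyclic. Forests are exactly the graphs of treewidth ≤ 1, so tw(G) ≥ 2. Hence tw(G) = 2 exactly.

2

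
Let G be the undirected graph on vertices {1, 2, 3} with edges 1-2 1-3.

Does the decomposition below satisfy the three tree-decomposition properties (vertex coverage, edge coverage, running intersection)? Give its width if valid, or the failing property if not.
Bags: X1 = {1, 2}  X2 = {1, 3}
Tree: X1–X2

Yes; width 1.

Every vertex of G appears in some bag (union = {1, 2, 3}); every edge is covered by a bag; and for each vertex v the set of bags containing v is connected in the bag tree. The decomposition is therefore valid. The largest bag has 2 vertices, so the width is 1.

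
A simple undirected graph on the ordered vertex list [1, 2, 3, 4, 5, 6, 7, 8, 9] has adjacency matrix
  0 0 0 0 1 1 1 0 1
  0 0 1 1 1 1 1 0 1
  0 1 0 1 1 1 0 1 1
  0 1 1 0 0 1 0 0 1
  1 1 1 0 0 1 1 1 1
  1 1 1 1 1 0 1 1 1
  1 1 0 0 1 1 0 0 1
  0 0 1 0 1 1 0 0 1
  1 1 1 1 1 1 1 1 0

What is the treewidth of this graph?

A width-4 tree decomposition is:
Bags: B1 = {3, 5, 6, 8, 9}  B2 = {2, 3, 5, 6, 9}  B3 = {2, 3, 4, 6, 9}  B4 = {2, 5, 6, 7, 9}  B5 = {1, 5, 6, 7, 9}
Tree: B1–B2, B2–B3, B2–B4, B4–B5
Every bag has size at most 5, so the width is 5 − 1 = 4 and tw(G) ≤ 4. For the lower bound, the 5 vertices {2, 3, 4, 6, 9} are pairwise adjacent, and any tree decomposition puts a clique entirely inside one bag — forcing width ≥ 4. The upper and lower bounds meet at 4, so that is the treewidth.

4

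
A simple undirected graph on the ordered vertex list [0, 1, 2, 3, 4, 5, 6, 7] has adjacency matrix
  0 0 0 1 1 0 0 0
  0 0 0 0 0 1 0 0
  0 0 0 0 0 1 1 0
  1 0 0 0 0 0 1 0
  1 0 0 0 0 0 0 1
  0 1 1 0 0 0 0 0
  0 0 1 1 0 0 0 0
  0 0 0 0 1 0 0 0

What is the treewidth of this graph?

A width-1 tree decomposition is:
Bags: B1 = {1, 5}  B2 = {2, 5}  B3 = {2, 6}  B4 = {3, 6}  B5 = {0, 3}  B6 = {0, 4}  B7 = {4, 7}
Tree: B1–B2, B2–B3, B3–B4, B4–B5, B5–B6, B6–B7
Every bag has size at most 2, so the width is 2 − 1 = 1 and tw(G) ≤ 1. Any graph with an edge has treewidth ≥ 1, and G has the edge 1–5. Hence tw(G) = 1 exactly.

1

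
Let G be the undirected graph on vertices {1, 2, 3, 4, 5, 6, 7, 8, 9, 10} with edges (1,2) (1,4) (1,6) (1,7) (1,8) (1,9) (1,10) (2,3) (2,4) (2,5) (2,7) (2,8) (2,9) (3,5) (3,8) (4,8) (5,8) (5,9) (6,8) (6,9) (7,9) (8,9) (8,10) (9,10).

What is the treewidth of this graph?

A width-3 tree decomposition is:
Bags: B1 = {1, 2, 4, 8}  B2 = {1, 2, 8, 9}  B3 = {2, 5, 8, 9}  B4 = {2, 3, 5, 8}  B5 = {1, 2, 7, 9}  B6 = {1, 6, 8, 9}  B7 = {1, 8, 9, 10}
Tree: B1–B2, B2–B3, B3–B4, B2–B5, B2–B6, B2–B7
The largest bag has 4 vertices, giving width 3; this decomposition certifies tw(G) ≤ 3. For the lower bound, the 4 vertices {1, 2, 8, 9} are pairwise adjacent, and any tree decomposition puts a clique entirely inside one bag — forcing width ≥ 3. Therefore the treewidth is 3.

3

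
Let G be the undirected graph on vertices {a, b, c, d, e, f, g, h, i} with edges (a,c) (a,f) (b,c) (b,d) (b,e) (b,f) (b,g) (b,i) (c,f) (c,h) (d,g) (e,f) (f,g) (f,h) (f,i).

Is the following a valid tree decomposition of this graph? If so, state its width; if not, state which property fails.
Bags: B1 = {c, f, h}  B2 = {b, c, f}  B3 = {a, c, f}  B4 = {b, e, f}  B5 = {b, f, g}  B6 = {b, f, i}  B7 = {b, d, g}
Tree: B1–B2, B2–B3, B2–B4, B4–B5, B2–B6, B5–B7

Every vertex of G appears in some bag (union = {a, b, c, d, e, f, g, h, i}); every edge is covered by a bag; and for each vertex v the set of bags containing v is connected in the bag tree. The decomposition is therefore valid. The largest bag has 3 vertices, so the width is 2.

Yes; width 2.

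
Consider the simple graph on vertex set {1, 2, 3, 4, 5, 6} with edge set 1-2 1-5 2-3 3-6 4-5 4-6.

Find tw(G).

2

A width-2 tree decomposition is:
Bags: B1 = {3, 4, 6}  B2 = {2, 3, 4}  B3 = {1, 2, 4}  B4 = {1, 4, 5}
Tree: B1–B2, B2–B3, B3–B4
Every bag has size at most 3, so the width is 3 − 1 = 2 and tw(G) ≤ 2. The edges 4–6–3–2–1–5–4 form a cycle, so G is not a tree and its treewidth is at least 2. The upper and lower bounds meet at 2, so that is the treewidth.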